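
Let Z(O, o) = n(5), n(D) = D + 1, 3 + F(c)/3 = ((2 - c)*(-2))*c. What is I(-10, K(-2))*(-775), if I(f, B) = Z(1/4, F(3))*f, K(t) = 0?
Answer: 46500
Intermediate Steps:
F(c) = -9 + 3*c*(-4 + 2*c) (F(c) = -9 + 3*(((2 - c)*(-2))*c) = -9 + 3*((-4 + 2*c)*c) = -9 + 3*(c*(-4 + 2*c)) = -9 + 3*c*(-4 + 2*c))
n(D) = 1 + D
Z(O, o) = 6 (Z(O, o) = 1 + 5 = 6)
I(f, B) = 6*f
I(-10, K(-2))*(-775) = (6*(-10))*(-775) = -60*(-775) = 46500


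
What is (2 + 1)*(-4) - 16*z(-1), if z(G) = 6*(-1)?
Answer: 84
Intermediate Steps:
z(G) = -6
(2 + 1)*(-4) - 16*z(-1) = (2 + 1)*(-4) - 16*(-6) = 3*(-4) + 96 = -12 + 96 = 84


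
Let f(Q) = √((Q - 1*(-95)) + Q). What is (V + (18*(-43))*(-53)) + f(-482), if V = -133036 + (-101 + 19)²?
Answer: -85290 + I*√869 ≈ -85290.0 + 29.479*I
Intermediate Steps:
f(Q) = √(95 + 2*Q) (f(Q) = √((Q + 95) + Q) = √((95 + Q) + Q) = √(95 + 2*Q))
V = -126312 (V = -133036 + (-82)² = -133036 + 6724 = -126312)
(V + (18*(-43))*(-53)) + f(-482) = (-126312 + (18*(-43))*(-53)) + √(95 + 2*(-482)) = (-126312 - 774*(-53)) + √(95 - 964) = (-126312 + 41022) + √(-869) = -85290 + I*√869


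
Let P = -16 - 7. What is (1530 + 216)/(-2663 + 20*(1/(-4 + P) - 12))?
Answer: -47142/78401 ≈ -0.60129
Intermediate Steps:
P = -23
(1530 + 216)/(-2663 + 20*(1/(-4 + P) - 12)) = (1530 + 216)/(-2663 + 20*(1/(-4 - 23) - 12)) = 1746/(-2663 + 20*(1/(-27) - 12)) = 1746/(-2663 + 20*(-1/27 - 12)) = 1746/(-2663 + 20*(-325/27)) = 1746/(-2663 - 6500/27) = 1746/(-78401/27) = 1746*(-27/78401) = -47142/78401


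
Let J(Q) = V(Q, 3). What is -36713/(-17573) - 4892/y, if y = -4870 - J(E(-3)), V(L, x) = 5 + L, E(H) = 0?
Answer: 264942991/85668375 ≈ 3.0927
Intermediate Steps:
J(Q) = 5 + Q
y = -4875 (y = -4870 - (5 + 0) = -4870 - 1*5 = -4870 - 5 = -4875)
-36713/(-17573) - 4892/y = -36713/(-17573) - 4892/(-4875) = -36713*(-1/17573) - 4892*(-1/4875) = 36713/17573 + 4892/4875 = 264942991/85668375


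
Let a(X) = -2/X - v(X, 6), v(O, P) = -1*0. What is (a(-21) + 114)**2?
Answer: 5740816/441 ≈ 13018.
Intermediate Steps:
v(O, P) = 0
a(X) = -2/X (a(X) = -2/X - 1*0 = -2/X + 0 = -2/X)
(a(-21) + 114)**2 = (-2/(-21) + 114)**2 = (-2*(-1/21) + 114)**2 = (2/21 + 114)**2 = (2396/21)**2 = 5740816/441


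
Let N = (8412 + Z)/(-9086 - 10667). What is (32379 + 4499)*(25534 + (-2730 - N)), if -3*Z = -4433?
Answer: 49835893112590/59259 ≈ 8.4098e+8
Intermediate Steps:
Z = 4433/3 (Z = -⅓*(-4433) = 4433/3 ≈ 1477.7)
N = -29669/59259 (N = (8412 + 4433/3)/(-9086 - 10667) = (29669/3)/(-19753) = (29669/3)*(-1/19753) = -29669/59259 ≈ -0.50067)
(32379 + 4499)*(25534 + (-2730 - N)) = (32379 + 4499)*(25534 + (-2730 - 1*(-29669/59259))) = 36878*(25534 + (-2730 + 29669/59259)) = 36878*(25534 - 161747401/59259) = 36878*(1351371905/59259) = 49835893112590/59259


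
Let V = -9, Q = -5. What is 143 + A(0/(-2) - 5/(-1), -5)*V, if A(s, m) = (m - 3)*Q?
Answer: -217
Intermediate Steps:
A(s, m) = 15 - 5*m (A(s, m) = (m - 3)*(-5) = (-3 + m)*(-5) = 15 - 5*m)
143 + A(0/(-2) - 5/(-1), -5)*V = 143 + (15 - 5*(-5))*(-9) = 143 + (15 + 25)*(-9) = 143 + 40*(-9) = 143 - 360 = -217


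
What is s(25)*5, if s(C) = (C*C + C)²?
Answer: 2112500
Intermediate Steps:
s(C) = (C + C²)² (s(C) = (C² + C)² = (C + C²)²)
s(25)*5 = (25²*(1 + 25)²)*5 = (625*26²)*5 = (625*676)*5 = 422500*5 = 2112500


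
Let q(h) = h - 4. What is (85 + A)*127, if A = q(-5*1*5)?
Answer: 7112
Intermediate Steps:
q(h) = -4 + h
A = -29 (A = -4 - 5*1*5 = -4 - 5*5 = -4 - 25 = -29)
(85 + A)*127 = (85 - 29)*127 = 56*127 = 7112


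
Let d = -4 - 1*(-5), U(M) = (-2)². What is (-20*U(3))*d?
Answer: -80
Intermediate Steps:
U(M) = 4
d = 1 (d = -4 + 5 = 1)
(-20*U(3))*d = -20*4*1 = -80*1 = -80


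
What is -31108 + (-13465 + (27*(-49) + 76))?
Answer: -45820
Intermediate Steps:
-31108 + (-13465 + (27*(-49) + 76)) = -31108 + (-13465 + (-1323 + 76)) = -31108 + (-13465 - 1247) = -31108 - 14712 = -45820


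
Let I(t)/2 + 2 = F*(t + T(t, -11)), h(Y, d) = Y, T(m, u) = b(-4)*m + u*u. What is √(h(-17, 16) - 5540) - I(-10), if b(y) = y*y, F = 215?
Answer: 21074 + I*√5557 ≈ 21074.0 + 74.545*I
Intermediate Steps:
b(y) = y²
T(m, u) = u² + 16*m (T(m, u) = (-4)²*m + u*u = 16*m + u² = u² + 16*m)
I(t) = 52026 + 7310*t (I(t) = -4 + 2*(215*(t + ((-11)² + 16*t))) = -4 + 2*(215*(t + (121 + 16*t))) = -4 + 2*(215*(121 + 17*t)) = -4 + 2*(26015 + 3655*t) = -4 + (52030 + 7310*t) = 52026 + 7310*t)
√(h(-17, 16) - 5540) - I(-10) = √(-17 - 5540) - (52026 + 7310*(-10)) = √(-5557) - (52026 - 73100) = I*√5557 - 1*(-21074) = I*√5557 + 21074 = 21074 + I*√5557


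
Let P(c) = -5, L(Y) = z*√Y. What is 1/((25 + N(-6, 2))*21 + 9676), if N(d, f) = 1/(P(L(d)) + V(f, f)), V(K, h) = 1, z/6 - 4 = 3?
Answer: 4/40783 ≈ 9.8080e-5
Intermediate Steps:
z = 42 (z = 24 + 6*3 = 24 + 18 = 42)
L(Y) = 42*√Y
N(d, f) = -¼ (N(d, f) = 1/(-5 + 1) = 1/(-4) = -¼)
1/((25 + N(-6, 2))*21 + 9676) = 1/((25 - ¼)*21 + 9676) = 1/((99/4)*21 + 9676) = 1/(2079/4 + 9676) = 1/(40783/4) = 4/40783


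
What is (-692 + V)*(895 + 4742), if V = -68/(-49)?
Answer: -190756080/49 ≈ -3.8930e+6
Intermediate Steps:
V = 68/49 (V = -68*(-1)/49 = -68*(-1/49) = 68/49 ≈ 1.3878)
(-692 + V)*(895 + 4742) = (-692 + 68/49)*(895 + 4742) = -33840/49*5637 = -190756080/49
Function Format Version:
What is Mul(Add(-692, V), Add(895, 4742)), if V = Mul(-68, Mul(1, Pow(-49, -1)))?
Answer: Rational(-190756080, 49) ≈ -3.8930e+6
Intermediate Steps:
V = Rational(68, 49) (V = Mul(-68, Mul(1, Rational(-1, 49))) = Mul(-68, Rational(-1, 49)) = Rational(68, 49) ≈ 1.3878)
Mul(Add(-692, V), Add(895, 4742)) = Mul(Add(-692, Rational(68, 49)), Add(895, 4742)) = Mul(Rational(-33840, 49), 5637) = Rational(-190756080, 49)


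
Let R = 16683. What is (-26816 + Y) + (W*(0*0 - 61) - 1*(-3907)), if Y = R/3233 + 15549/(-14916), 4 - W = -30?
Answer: -401522442671/16074476 ≈ -24979.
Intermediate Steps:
W = 34 (W = 4 - 1*(-30) = 4 + 30 = 34)
Y = 66191237/16074476 (Y = 16683/3233 + 15549/(-14916) = 16683*(1/3233) + 15549*(-1/14916) = 16683/3233 - 5183/4972 = 66191237/16074476 ≈ 4.1178)
(-26816 + Y) + (W*(0*0 - 61) - 1*(-3907)) = (-26816 + 66191237/16074476) + (34*(0*0 - 61) - 1*(-3907)) = -430986957179/16074476 + (34*(0 - 61) + 3907) = -430986957179/16074476 + (34*(-61) + 3907) = -430986957179/16074476 + (-2074 + 3907) = -430986957179/16074476 + 1833 = -401522442671/16074476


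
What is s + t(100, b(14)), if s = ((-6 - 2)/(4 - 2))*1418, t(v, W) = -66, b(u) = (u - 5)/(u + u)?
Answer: -5738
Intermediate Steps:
b(u) = (-5 + u)/(2*u) (b(u) = (-5 + u)/((2*u)) = (-5 + u)*(1/(2*u)) = (-5 + u)/(2*u))
s = -5672 (s = -8/2*1418 = -8*½*1418 = -4*1418 = -5672)
s + t(100, b(14)) = -5672 - 66 = -5738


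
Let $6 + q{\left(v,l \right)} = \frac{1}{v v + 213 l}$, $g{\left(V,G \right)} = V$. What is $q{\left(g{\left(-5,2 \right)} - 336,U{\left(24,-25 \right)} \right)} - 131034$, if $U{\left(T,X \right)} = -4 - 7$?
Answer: $- \frac{14930435519}{113938} \approx -1.3104 \cdot 10^{5}$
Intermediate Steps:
$U{\left(T,X \right)} = -11$
$q{\left(v,l \right)} = -6 + \frac{1}{v^{2} + 213 l}$ ($q{\left(v,l \right)} = -6 + \frac{1}{v v + 213 l} = -6 + \frac{1}{v^{2} + 213 l}$)
$q{\left(g{\left(-5,2 \right)} - 336,U{\left(24,-25 \right)} \right)} - 131034 = \frac{1 - -14058 - 6 \left(-5 - 336\right)^{2}}{\left(-5 - 336\right)^{2} + 213 \left(-11\right)} - 131034 = \frac{1 + 14058 - 6 \left(-341\right)^{2}}{\left(-341\right)^{2} - 2343} - 131034 = \frac{1 + 14058 - 697686}{116281 - 2343} - 131034 = \frac{1 + 14058 - 697686}{113938} - 131034 = \frac{1}{113938} \left(-683627\right) - 131034 = - \frac{683627}{113938} - 131034 = - \frac{14930435519}{113938}$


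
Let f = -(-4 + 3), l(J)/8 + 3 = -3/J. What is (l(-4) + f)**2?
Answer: 289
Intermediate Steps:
l(J) = -24 - 24/J (l(J) = -24 + 8*(-3/J) = -24 - 24/J)
f = 1 (f = -1*(-1) = 1)
(l(-4) + f)**2 = ((-24 - 24/(-4)) + 1)**2 = ((-24 - 24*(-1/4)) + 1)**2 = ((-24 + 6) + 1)**2 = (-18 + 1)**2 = (-17)**2 = 289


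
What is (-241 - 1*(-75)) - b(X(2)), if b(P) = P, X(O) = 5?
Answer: -171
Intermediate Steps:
(-241 - 1*(-75)) - b(X(2)) = (-241 - 1*(-75)) - 1*5 = (-241 + 75) - 5 = -166 - 5 = -171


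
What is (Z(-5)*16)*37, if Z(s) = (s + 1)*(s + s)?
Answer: 23680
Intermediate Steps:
Z(s) = 2*s*(1 + s) (Z(s) = (1 + s)*(2*s) = 2*s*(1 + s))
(Z(-5)*16)*37 = ((2*(-5)*(1 - 5))*16)*37 = ((2*(-5)*(-4))*16)*37 = (40*16)*37 = 640*37 = 23680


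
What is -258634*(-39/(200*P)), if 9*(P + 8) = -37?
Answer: -45390267/10900 ≈ -4164.2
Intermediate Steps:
P = -109/9 (P = -8 + (⅑)*(-37) = -8 - 37/9 = -109/9 ≈ -12.111)
-258634*(-39/(200*P)) = -258634/(-400/78*(-109/9)) = -258634/(-10*20/39*(-109/9)) = -258634/((-200/39*(-109/9))) = -258634/21800/351 = -258634*351/21800 = -45390267/10900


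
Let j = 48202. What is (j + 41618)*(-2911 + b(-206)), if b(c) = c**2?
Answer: 3550135500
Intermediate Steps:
(j + 41618)*(-2911 + b(-206)) = (48202 + 41618)*(-2911 + (-206)**2) = 89820*(-2911 + 42436) = 89820*39525 = 3550135500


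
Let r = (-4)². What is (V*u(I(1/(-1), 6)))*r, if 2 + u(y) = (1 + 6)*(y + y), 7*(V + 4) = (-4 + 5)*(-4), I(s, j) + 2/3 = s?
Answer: 38912/21 ≈ 1853.0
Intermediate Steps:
I(s, j) = -⅔ + s
V = -32/7 (V = -4 + ((-4 + 5)*(-4))/7 = -4 + (1*(-4))/7 = -4 + (⅐)*(-4) = -4 - 4/7 = -32/7 ≈ -4.5714)
r = 16
u(y) = -2 + 14*y (u(y) = -2 + (1 + 6)*(y + y) = -2 + 7*(2*y) = -2 + 14*y)
(V*u(I(1/(-1), 6)))*r = -32*(-2 + 14*(-⅔ + 1/(-1)))/7*16 = -32*(-2 + 14*(-⅔ - 1))/7*16 = -32*(-2 + 14*(-5/3))/7*16 = -32*(-2 - 70/3)/7*16 = -32/7*(-76/3)*16 = (2432/21)*16 = 38912/21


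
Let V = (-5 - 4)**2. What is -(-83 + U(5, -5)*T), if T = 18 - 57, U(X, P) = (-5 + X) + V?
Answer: 3242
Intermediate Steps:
V = 81 (V = (-9)**2 = 81)
U(X, P) = 76 + X (U(X, P) = (-5 + X) + 81 = 76 + X)
T = -39
-(-83 + U(5, -5)*T) = -(-83 + (76 + 5)*(-39)) = -(-83 + 81*(-39)) = -(-83 - 3159) = -1*(-3242) = 3242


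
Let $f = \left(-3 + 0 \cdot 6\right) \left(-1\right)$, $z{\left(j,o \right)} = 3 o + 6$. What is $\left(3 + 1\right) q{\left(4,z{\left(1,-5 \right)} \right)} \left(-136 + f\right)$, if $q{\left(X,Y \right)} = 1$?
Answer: $-532$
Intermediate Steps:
$z{\left(j,o \right)} = 6 + 3 o$
$f = 3$ ($f = \left(-3 + 0\right) \left(-1\right) = \left(-3\right) \left(-1\right) = 3$)
$\left(3 + 1\right) q{\left(4,z{\left(1,-5 \right)} \right)} \left(-136 + f\right) = \left(3 + 1\right) 1 \left(-136 + 3\right) = 4 \cdot 1 \left(-133\right) = 4 \left(-133\right) = -532$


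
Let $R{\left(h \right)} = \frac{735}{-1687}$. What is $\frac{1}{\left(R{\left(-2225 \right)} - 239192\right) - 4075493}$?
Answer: $- \frac{241}{1039839190} \approx -2.3177 \cdot 10^{-7}$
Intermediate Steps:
$R{\left(h \right)} = - \frac{105}{241}$ ($R{\left(h \right)} = 735 \left(- \frac{1}{1687}\right) = - \frac{105}{241}$)
$\frac{1}{\left(R{\left(-2225 \right)} - 239192\right) - 4075493} = \frac{1}{\left(- \frac{105}{241} - 239192\right) - 4075493} = \frac{1}{- \frac{57645377}{241} - 4075493} = \frac{1}{- \frac{1039839190}{241}} = - \frac{241}{1039839190}$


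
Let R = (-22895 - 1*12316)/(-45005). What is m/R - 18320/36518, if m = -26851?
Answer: -2005912027255/58447059 ≈ -34320.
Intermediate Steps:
R = 35211/45005 (R = (-22895 - 12316)*(-1/45005) = -35211*(-1/45005) = 35211/45005 ≈ 0.78238)
m/R - 18320/36518 = -26851/35211/45005 - 18320/36518 = -26851*45005/35211 - 18320*1/36518 = -109857205/3201 - 9160/18259 = -2005912027255/58447059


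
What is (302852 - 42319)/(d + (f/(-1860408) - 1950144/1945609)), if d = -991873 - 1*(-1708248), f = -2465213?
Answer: 943032163553055576/2593011136938729965 ≈ 0.36368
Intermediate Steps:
d = 716375 (d = -991873 + 1708248 = 716375)
(302852 - 42319)/(d + (f/(-1860408) - 1950144/1945609)) = (302852 - 42319)/(716375 + (-2465213/(-1860408) - 1950144/1945609)) = 260533/(716375 + (-2465213*(-1/1860408) - 1950144*1/1945609)) = 260533/(716375 + (2465213/1860408 - 1950144/1945609)) = 260533/(716375 + 1168277100965/3619626548472) = 260533/(2593011136938729965/3619626548472) = 260533*(3619626548472/2593011136938729965) = 943032163553055576/2593011136938729965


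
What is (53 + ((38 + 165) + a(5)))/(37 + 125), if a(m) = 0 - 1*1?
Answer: 85/54 ≈ 1.5741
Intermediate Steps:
a(m) = -1 (a(m) = 0 - 1 = -1)
(53 + ((38 + 165) + a(5)))/(37 + 125) = (53 + ((38 + 165) - 1))/(37 + 125) = (53 + (203 - 1))/162 = (53 + 202)*(1/162) = 255*(1/162) = 85/54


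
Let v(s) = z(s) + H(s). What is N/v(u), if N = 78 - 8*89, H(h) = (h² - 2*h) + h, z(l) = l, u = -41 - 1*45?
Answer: -317/3698 ≈ -0.085722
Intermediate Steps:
u = -86 (u = -41 - 45 = -86)
H(h) = h² - h
v(s) = s + s*(-1 + s)
N = -634 (N = 78 - 712 = -634)
N/v(u) = -634/((-86)²) = -634/7396 = -634*1/7396 = -317/3698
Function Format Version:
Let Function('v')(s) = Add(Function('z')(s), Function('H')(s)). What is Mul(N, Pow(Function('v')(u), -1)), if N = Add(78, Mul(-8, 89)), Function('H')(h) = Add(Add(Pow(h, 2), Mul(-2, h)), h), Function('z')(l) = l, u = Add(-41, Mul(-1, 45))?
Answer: Rational(-317, 3698) ≈ -0.085722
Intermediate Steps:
u = -86 (u = Add(-41, -45) = -86)
Function('H')(h) = Add(Pow(h, 2), Mul(-1, h))
Function('v')(s) = Add(s, Mul(s, Add(-1, s)))
N = -634 (N = Add(78, -712) = -634)
Mul(N, Pow(Function('v')(u), -1)) = Mul(-634, Pow(Pow(-86, 2), -1)) = Mul(-634, Pow(7396, -1)) = Mul(-634, Rational(1, 7396)) = Rational(-317, 3698)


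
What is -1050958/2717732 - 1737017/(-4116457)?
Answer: 197261634819/5593713457762 ≈ 0.035265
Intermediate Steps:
-1050958/2717732 - 1737017/(-4116457) = -1050958*1/2717732 - 1737017*(-1/4116457) = -525479/1358866 + 1737017/4116457 = 197261634819/5593713457762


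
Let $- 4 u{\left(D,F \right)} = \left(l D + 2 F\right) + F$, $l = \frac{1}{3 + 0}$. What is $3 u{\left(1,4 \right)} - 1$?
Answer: $- \frac{41}{4} \approx -10.25$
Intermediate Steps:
$l = \frac{1}{3} \approx 0.33333$
$u{\left(D,F \right)} = - \frac{3 F}{4} - \frac{D}{12}$ ($u{\left(D,F \right)} = - \frac{\left(\frac{D}{3} + 2 F\right) + F}{4} = - \frac{\left(2 F + \frac{D}{3}\right) + F}{4} = - \frac{3 F + \frac{D}{3}}{4} = - \frac{3 F}{4} - \frac{D}{12}$)
$3 u{\left(1,4 \right)} - 1 = 3 \left(\left(- \frac{3}{4}\right) 4 - \frac{1}{12}\right) - 1 = 3 \left(-3 - \frac{1}{12}\right) - 1 = 3 \left(- \frac{37}{12}\right) - 1 = - \frac{37}{4} - 1 = - \frac{41}{4}$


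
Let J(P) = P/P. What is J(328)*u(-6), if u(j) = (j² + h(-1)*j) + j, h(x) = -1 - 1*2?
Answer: 48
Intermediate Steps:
h(x) = -3 (h(x) = -1 - 2 = -3)
J(P) = 1
u(j) = j² - 2*j (u(j) = (j² - 3*j) + j = j² - 2*j)
J(328)*u(-6) = 1*(-6*(-2 - 6)) = 1*(-6*(-8)) = 1*48 = 48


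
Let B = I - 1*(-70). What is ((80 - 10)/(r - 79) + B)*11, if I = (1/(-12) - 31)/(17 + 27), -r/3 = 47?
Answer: 36419/48 ≈ 758.73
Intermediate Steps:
r = -141 (r = -3*47 = -141)
I = -373/528 (I = (-1/12 - 31)/44 = -373/12*1/44 = -373/528 ≈ -0.70644)
B = 36587/528 (B = -373/528 - 1*(-70) = -373/528 + 70 = 36587/528 ≈ 69.294)
((80 - 10)/(r - 79) + B)*11 = ((80 - 10)/(-141 - 79) + 36587/528)*11 = (70/(-220) + 36587/528)*11 = (70*(-1/220) + 36587/528)*11 = (-7/22 + 36587/528)*11 = (36419/528)*11 = 36419/48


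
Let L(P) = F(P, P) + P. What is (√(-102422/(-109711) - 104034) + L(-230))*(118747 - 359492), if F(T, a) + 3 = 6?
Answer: 54649115 - 481490*I*√6388746788182/15673 ≈ 5.4649e+7 - 7.765e+7*I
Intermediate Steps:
F(T, a) = 3 (F(T, a) = -3 + 6 = 3)
L(P) = 3 + P
(√(-102422/(-109711) - 104034) + L(-230))*(118747 - 359492) = (√(-102422/(-109711) - 104034) + (3 - 230))*(118747 - 359492) = (√(-102422*(-1/109711) - 104034) - 227)*(-240745) = (√(102422/109711 - 104034) - 227)*(-240745) = (√(-11413571752/109711) - 227)*(-240745) = (2*I*√6388746788182/15673 - 227)*(-240745) = (-227 + 2*I*√6388746788182/15673)*(-240745) = 54649115 - 481490*I*√6388746788182/15673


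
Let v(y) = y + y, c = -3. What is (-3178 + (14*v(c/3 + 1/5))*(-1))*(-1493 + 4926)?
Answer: -54165874/5 ≈ -1.0833e+7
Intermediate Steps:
v(y) = 2*y
(-3178 + (14*v(c/3 + 1/5))*(-1))*(-1493 + 4926) = (-3178 + (14*(2*(-3/3 + 1/5)))*(-1))*(-1493 + 4926) = (-3178 + (14*(2*(-3*⅓ + 1*(⅕))))*(-1))*3433 = (-3178 + (14*(2*(-1 + ⅕)))*(-1))*3433 = (-3178 + (14*(2*(-⅘)))*(-1))*3433 = (-3178 + (14*(-8/5))*(-1))*3433 = (-3178 - 112/5*(-1))*3433 = (-3178 + 112/5)*3433 = -15778/5*3433 = -54165874/5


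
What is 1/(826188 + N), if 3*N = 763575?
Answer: 1/1080713 ≈ 9.2532e-7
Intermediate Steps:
N = 254525 (N = (⅓)*763575 = 254525)
1/(826188 + N) = 1/(826188 + 254525) = 1/1080713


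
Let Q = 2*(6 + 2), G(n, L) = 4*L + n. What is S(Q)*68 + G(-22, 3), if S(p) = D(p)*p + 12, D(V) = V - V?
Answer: 806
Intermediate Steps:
G(n, L) = n + 4*L
D(V) = 0
Q = 16 (Q = 2*8 = 16)
S(p) = 12 (S(p) = 0*p + 12 = 0 + 12 = 12)
S(Q)*68 + G(-22, 3) = 12*68 + (-22 + 4*3) = 816 + (-22 + 12) = 816 - 10 = 806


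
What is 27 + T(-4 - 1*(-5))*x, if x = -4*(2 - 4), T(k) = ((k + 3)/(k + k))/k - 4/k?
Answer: 11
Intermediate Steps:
T(k) = -4/k + (3 + k)/(2*k²) (T(k) = ((3 + k)/((2*k)))/k - 4/k = ((3 + k)*(1/(2*k)))/k - 4/k = ((3 + k)/(2*k))/k - 4/k = (3 + k)/(2*k²) - 4/k = -4/k + (3 + k)/(2*k²))
x = 8 (x = -4*(-2) = 8)
27 + T(-4 - 1*(-5))*x = 27 + ((3 - 7*(-4 - 1*(-5)))/(2*(-4 - 1*(-5))²))*8 = 27 + ((3 - 7*(-4 + 5))/(2*(-4 + 5)²))*8 = 27 + ((½)*(3 - 7*1)/1²)*8 = 27 + ((½)*1*(3 - 7))*8 = 27 + ((½)*1*(-4))*8 = 27 - 2*8 = 27 - 16 = 11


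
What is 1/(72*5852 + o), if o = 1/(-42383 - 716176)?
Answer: 758559/319614283295 ≈ 2.3734e-6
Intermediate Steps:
o = -1/758559 (o = 1/(-758559) = -1/758559 ≈ -1.3183e-6)
1/(72*5852 + o) = 1/(72*5852 - 1/758559) = 1/(421344 - 1/758559) = 1/(319614283295/758559) = 758559/319614283295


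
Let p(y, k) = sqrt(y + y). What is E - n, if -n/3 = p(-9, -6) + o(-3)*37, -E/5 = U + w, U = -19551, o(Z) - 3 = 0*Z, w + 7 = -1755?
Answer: 106898 + 9*I*sqrt(2) ≈ 1.069e+5 + 12.728*I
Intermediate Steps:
w = -1762 (w = -7 - 1755 = -1762)
o(Z) = 3 (o(Z) = 3 + 0*Z = 3 + 0 = 3)
p(y, k) = sqrt(2)*sqrt(y) (p(y, k) = sqrt(2*y) = sqrt(2)*sqrt(y))
E = 106565 (E = -5*(-19551 - 1762) = -5*(-21313) = 106565)
n = -333 - 9*I*sqrt(2) (n = -3*(sqrt(2)*sqrt(-9) + 3*37) = -3*(sqrt(2)*(3*I) + 111) = -3*(3*I*sqrt(2) + 111) = -3*(111 + 3*I*sqrt(2)) = -333 - 9*I*sqrt(2) ≈ -333.0 - 12.728*I)
E - n = 106565 - (-333 - 9*I*sqrt(2)) = 106565 + (333 + 9*I*sqrt(2)) = 106898 + 9*I*sqrt(2)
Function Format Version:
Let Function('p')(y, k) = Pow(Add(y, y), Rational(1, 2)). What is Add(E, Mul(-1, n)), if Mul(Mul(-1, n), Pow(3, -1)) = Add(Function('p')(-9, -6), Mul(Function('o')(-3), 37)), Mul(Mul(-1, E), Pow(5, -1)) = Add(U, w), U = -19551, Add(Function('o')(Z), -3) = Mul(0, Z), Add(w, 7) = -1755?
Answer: Add(106898, Mul(9, I, Pow(2, Rational(1, 2)))) ≈ Add(1.0690e+5, Mul(12.728, I))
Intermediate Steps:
w = -1762 (w = Add(-7, -1755) = -1762)
Function('o')(Z) = 3 (Function('o')(Z) = Add(3, Mul(0, Z)) = Add(3, 0) = 3)
Function('p')(y, k) = Mul(Pow(2, Rational(1, 2)), Pow(y, Rational(1, 2))) (Function('p')(y, k) = Pow(Mul(2, y), Rational(1, 2)) = Mul(Pow(2, Rational(1, 2)), Pow(y, Rational(1, 2))))
E = 106565 (E = Mul(-5, Add(-19551, -1762)) = Mul(-5, -21313) = 106565)
n = Add(-333, Mul(-9, I, Pow(2, Rational(1, 2)))) (n = Mul(-3, Add(Mul(Pow(2, Rational(1, 2)), Pow(-9, Rational(1, 2))), Mul(3, 37))) = Mul(-3, Add(Mul(Pow(2, Rational(1, 2)), Mul(3, I)), 111)) = Mul(-3, Add(Mul(3, I, Pow(2, Rational(1, 2))), 111)) = Mul(-3, Add(111, Mul(3, I, Pow(2, Rational(1, 2))))) = Add(-333, Mul(-9, I, Pow(2, Rational(1, 2)))) ≈ Add(-333.00, Mul(-12.728, I)))
Add(E, Mul(-1, n)) = Add(106565, Mul(-1, Add(-333, Mul(-9, I, Pow(2, Rational(1, 2)))))) = Add(106565, Add(333, Mul(9, I, Pow(2, Rational(1, 2))))) = Add(106898, Mul(9, I, Pow(2, Rational(1, 2))))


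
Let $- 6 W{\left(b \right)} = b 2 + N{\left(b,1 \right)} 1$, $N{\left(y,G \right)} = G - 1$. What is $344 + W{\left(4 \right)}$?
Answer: $\frac{1028}{3} \approx 342.67$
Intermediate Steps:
$N{\left(y,G \right)} = -1 + G$ ($N{\left(y,G \right)} = G - 1 = -1 + G$)
$W{\left(b \right)} = - \frac{b}{3}$ ($W{\left(b \right)} = - \frac{b 2 + \left(-1 + 1\right) 1}{6} = - \frac{2 b + 0 \cdot 1}{6} = - \frac{2 b + 0}{6} = - \frac{2 b}{6} = - \frac{b}{3}$)
$344 + W{\left(4 \right)} = 344 - \frac{4}{3} = \frac{1028}{3}$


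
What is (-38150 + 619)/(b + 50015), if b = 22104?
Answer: -37531/72119 ≈ -0.52040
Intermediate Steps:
(-38150 + 619)/(b + 50015) = (-38150 + 619)/(22104 + 50015) = -37531/72119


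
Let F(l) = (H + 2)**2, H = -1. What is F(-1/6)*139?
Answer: 139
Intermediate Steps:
F(l) = 1 (F(l) = (-1 + 2)**2 = 1**2 = 1)
F(-1/6)*139 = 1*139 = 139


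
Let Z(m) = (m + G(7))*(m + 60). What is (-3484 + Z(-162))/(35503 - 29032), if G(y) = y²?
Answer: 8042/6471 ≈ 1.2428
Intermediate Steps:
Z(m) = (49 + m)*(60 + m) (Z(m) = (m + 7²)*(m + 60) = (m + 49)*(60 + m) = (49 + m)*(60 + m))
(-3484 + Z(-162))/(35503 - 29032) = (-3484 + (2940 + (-162)² + 109*(-162)))/(35503 - 29032) = (-3484 + (2940 + 26244 - 17658))/6471 = (-3484 + 11526)*(1/6471) = 8042*(1/6471) = 8042/6471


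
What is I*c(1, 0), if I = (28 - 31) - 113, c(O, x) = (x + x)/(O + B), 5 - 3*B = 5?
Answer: 0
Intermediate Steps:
B = 0 (B = 5/3 - ⅓*5 = 5/3 - 5/3 = 0)
c(O, x) = 2*x/O (c(O, x) = (x + x)/(O + 0) = (2*x)/O = 2*x/O)
I = -116 (I = -3 - 113 = -116)
I*c(1, 0) = -232*0/1 = -232*0 = -116*0 = 0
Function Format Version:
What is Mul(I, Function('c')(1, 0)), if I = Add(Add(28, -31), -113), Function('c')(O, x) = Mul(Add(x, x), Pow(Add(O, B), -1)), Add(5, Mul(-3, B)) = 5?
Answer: 0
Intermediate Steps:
B = 0 (B = Add(Rational(5, 3), Mul(Rational(-1, 3), 5)) = Add(Rational(5, 3), Rational(-5, 3)) = 0)
Function('c')(O, x) = Mul(2, x, Pow(O, -1)) (Function('c')(O, x) = Mul(Add(x, x), Pow(Add(O, 0), -1)) = Mul(Mul(2, x), Pow(O, -1)) = Mul(2, x, Pow(O, -1)))
I = -116 (I = Add(-3, -113) = -116)
Mul(I, Function('c')(1, 0)) = Mul(-116, Mul(2, 0, Pow(1, -1))) = Mul(-116, Mul(2, 0, 1)) = Mul(-116, 0) = 0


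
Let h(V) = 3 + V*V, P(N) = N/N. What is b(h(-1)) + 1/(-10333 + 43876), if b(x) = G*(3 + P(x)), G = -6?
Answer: -805031/33543 ≈ -24.000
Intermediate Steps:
P(N) = 1
h(V) = 3 + V²
b(x) = -24 (b(x) = -6*(3 + 1) = -6*4 = -24)
b(h(-1)) + 1/(-10333 + 43876) = -24 + 1/(-10333 + 43876) = -24 + 1/33543 = -805031/33543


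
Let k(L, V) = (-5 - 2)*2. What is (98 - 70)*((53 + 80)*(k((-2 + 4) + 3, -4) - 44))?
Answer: -215992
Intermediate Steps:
k(L, V) = -14 (k(L, V) = -7*2 = -14)
(98 - 70)*((53 + 80)*(k((-2 + 4) + 3, -4) - 44)) = (98 - 70)*((53 + 80)*(-14 - 44)) = 28*(133*(-58)) = 28*(-7714) = -215992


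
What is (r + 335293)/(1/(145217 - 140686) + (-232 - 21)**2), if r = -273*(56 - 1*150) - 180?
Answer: 326934305/58004956 ≈ 5.6363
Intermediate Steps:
r = 25482 (r = -273*(56 - 150) - 180 = -273*(-94) - 180 = 25662 - 180 = 25482)
(r + 335293)/(1/(145217 - 140686) + (-232 - 21)**2) = (25482 + 335293)/(1/(145217 - 140686) + (-232 - 21)**2) = 360775/(1/4531 + (-253)**2) = 360775/(1/4531 + 64009) = 360775/(290024780/4531) = 360775*(4531/290024780) = 326934305/58004956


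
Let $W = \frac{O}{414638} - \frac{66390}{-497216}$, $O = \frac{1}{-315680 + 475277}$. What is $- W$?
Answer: $- \frac{1098339245379689}{8225814824053344} \approx -0.13352$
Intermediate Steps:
$O = \frac{1}{159597} \approx 6.2658 \cdot 10^{-6}$
$W = \frac{1098339245379689}{8225814824053344}$ ($W = \frac{1}{159597 \cdot 414638} - \frac{66390}{-497216} = \frac{1}{159597} \cdot \frac{1}{414638} - - \frac{33195}{248608} = \frac{1}{66174980886} + \frac{33195}{248608} = \frac{1098339245379689}{8225814824053344} \approx 0.13352$)
$- W = \left(-1\right) \frac{1098339245379689}{8225814824053344} = - \frac{1098339245379689}{8225814824053344}$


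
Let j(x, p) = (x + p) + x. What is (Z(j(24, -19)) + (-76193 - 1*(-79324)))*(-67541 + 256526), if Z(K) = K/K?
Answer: 591901020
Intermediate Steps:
j(x, p) = p + 2*x (j(x, p) = (p + x) + x = p + 2*x)
Z(K) = 1
(Z(j(24, -19)) + (-76193 - 1*(-79324)))*(-67541 + 256526) = (1 + (-76193 - 1*(-79324)))*(-67541 + 256526) = (1 + (-76193 + 79324))*188985 = (1 + 3131)*188985 = 3132*188985 = 591901020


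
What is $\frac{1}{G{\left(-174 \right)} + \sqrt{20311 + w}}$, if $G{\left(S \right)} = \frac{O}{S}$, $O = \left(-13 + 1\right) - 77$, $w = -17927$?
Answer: $- \frac{15486}{72170063} + \frac{121104 \sqrt{149}}{72170063} \approx 0.020268$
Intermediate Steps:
$O = -89$ ($O = -12 - 77 = -89$)
$G{\left(S \right)} = - \frac{89}{S}$
$\frac{1}{G{\left(-174 \right)} + \sqrt{20311 + w}} = \frac{1}{- \frac{89}{-174} + \sqrt{20311 - 17927}} = \frac{1}{\left(-89\right) \left(- \frac{1}{174}\right) + \sqrt{2384}} = \frac{1}{\frac{89}{174} + 4 \sqrt{149}}$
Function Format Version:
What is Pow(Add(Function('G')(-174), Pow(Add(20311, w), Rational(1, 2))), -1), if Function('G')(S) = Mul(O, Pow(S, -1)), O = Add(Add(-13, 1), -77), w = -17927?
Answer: Add(Rational(-15486, 72170063), Mul(Rational(121104, 72170063), Pow(149, Rational(1, 2)))) ≈ 0.020268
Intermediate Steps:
O = -89 (O = Add(-12, -77) = -89)
Function('G')(S) = Mul(-89, Pow(S, -1))
Pow(Add(Function('G')(-174), Pow(Add(20311, w), Rational(1, 2))), -1) = Pow(Add(Mul(-89, Pow(-174, -1)), Pow(Add(20311, -17927), Rational(1, 2))), -1) = Pow(Add(Mul(-89, Rational(-1, 174)), Pow(2384, Rational(1, 2))), -1) = Pow(Add(Rational(89, 174), Mul(4, Pow(149, Rational(1, 2)))), -1)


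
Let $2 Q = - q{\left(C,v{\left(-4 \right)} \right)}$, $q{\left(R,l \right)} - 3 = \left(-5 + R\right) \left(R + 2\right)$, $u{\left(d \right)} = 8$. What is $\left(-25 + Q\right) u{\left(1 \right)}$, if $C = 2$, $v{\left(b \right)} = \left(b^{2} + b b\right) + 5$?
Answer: $-164$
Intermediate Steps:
$v{\left(b \right)} = 5 + 2 b^{2}$ ($v{\left(b \right)} = \left(b^{2} + b^{2}\right) + 5 = 2 b^{2} + 5 = 5 + 2 b^{2}$)
$q{\left(R,l \right)} = 3 + \left(-5 + R\right) \left(2 + R\right)$ ($q{\left(R,l \right)} = 3 + \left(-5 + R\right) \left(R + 2\right) = 3 + \left(-5 + R\right) \left(2 + R\right)$)
$Q = \frac{9}{2}$ ($Q = \frac{\left(-1\right) \left(-7 + 2^{2} - 6\right)}{2} = \frac{\left(-1\right) \left(-7 + 4 - 6\right)}{2} = \frac{\left(-1\right) \left(-9\right)}{2} = \frac{1}{2} \cdot 9 = \frac{9}{2} \approx 4.5$)
$\left(-25 + Q\right) u{\left(1 \right)} = \left(-25 + \frac{9}{2}\right) 8 = \left(- \frac{41}{2}\right) 8 = -164$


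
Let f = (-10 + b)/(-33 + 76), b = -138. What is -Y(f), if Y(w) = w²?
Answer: -21904/1849 ≈ -11.846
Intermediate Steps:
f = -148/43 (f = (-10 - 138)/(-33 + 76) = -148/43 ≈ -3.4419)
-Y(f) = -(-148/43)² = -1*21904/1849 = -21904/1849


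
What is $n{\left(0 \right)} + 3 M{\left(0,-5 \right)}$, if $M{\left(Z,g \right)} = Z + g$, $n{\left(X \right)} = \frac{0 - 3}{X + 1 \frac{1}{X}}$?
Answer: $-15$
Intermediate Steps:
$n{\left(X \right)} = - \frac{3}{X + \frac{1}{X}}$
$n{\left(0 \right)} + 3 M{\left(0,-5 \right)} = \left(-3\right) 0 \frac{1}{1 + 0^{2}} + 3 \left(0 - 5\right) = \left(-3\right) 0 \frac{1}{1 + 0} + 3 \left(-5\right) = \left(-3\right) 0 \cdot 1^{-1} - 15 = \left(-3\right) 0 \cdot 1 - 15 = 0 - 15 = -15$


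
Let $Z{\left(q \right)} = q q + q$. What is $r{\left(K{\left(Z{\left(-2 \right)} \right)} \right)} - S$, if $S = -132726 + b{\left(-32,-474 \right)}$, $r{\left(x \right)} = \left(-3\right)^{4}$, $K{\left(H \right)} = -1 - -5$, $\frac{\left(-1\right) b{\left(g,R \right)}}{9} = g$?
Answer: $132519$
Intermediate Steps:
$b{\left(g,R \right)} = - 9 g$
$Z{\left(q \right)} = q + q^{2}$ ($Z{\left(q \right)} = q^{2} + q = q + q^{2}$)
$K{\left(H \right)} = 4$ ($K{\left(H \right)} = -1 + 5 = 4$)
$r{\left(x \right)} = 81$
$S = -132438$ ($S = -132726 - -288 = -132726 + 288 = -132438$)
$r{\left(K{\left(Z{\left(-2 \right)} \right)} \right)} - S = 81 - -132438 = 81 + 132438 = 132519$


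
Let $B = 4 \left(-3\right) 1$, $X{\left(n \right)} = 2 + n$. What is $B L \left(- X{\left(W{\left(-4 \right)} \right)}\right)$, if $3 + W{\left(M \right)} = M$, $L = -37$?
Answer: $2220$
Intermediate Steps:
$W{\left(M \right)} = -3 + M$
$B = -12$ ($B = \left(-12\right) 1 = -12$)
$B L \left(- X{\left(W{\left(-4 \right)} \right)}\right) = \left(-12\right) \left(-37\right) \left(- (2 - 7)\right) = 444 \left(- (2 - 7)\right) = 444 \left(\left(-1\right) \left(-5\right)\right) = 444 \cdot 5 = 2220$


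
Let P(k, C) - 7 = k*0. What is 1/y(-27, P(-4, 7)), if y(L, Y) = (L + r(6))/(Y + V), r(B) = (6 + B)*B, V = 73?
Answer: 16/9 ≈ 1.7778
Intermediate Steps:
P(k, C) = 7 (P(k, C) = 7 + k*0 = 7 + 0 = 7)
r(B) = B*(6 + B)
y(L, Y) = (72 + L)/(73 + Y) (y(L, Y) = (L + 6*(6 + 6))/(Y + 73) = (L + 6*12)/(73 + Y) = (L + 72)/(73 + Y) = (72 + L)/(73 + Y))
1/y(-27, P(-4, 7)) = 1/((72 - 27)/(73 + 7)) = 1/(45/80) = 1/((1/80)*45) = 1/(9/16) = 16/9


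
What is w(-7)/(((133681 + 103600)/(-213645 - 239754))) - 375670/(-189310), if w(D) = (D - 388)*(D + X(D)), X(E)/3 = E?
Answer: -8629304091983/408360601 ≈ -21132.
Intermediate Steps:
X(E) = 3*E
w(D) = 4*D*(-388 + D) (w(D) = (D - 388)*(D + 3*D) = (-388 + D)*(4*D) = 4*D*(-388 + D))
w(-7)/(((133681 + 103600)/(-213645 - 239754))) - 375670/(-189310) = (4*(-7)*(-388 - 7))/(((133681 + 103600)/(-213645 - 239754))) - 375670/(-189310) = (4*(-7)*(-395))/((237281/(-453399))) - 375670*(-1/189310) = 11060/((237281*(-1/453399))) + 37567/18931 = 11060/(-237281/453399) + 37567/18931 = 11060*(-453399/237281) + 37567/18931 = -5014592940/237281 + 37567/18931 = -8629304091983/408360601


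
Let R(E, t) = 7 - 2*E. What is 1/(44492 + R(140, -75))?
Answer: 1/44219 ≈ 2.2615e-5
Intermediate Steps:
1/(44492 + R(140, -75)) = 1/(44492 + (7 - 2*140)) = 1/(44492 + (7 - 280)) = 1/(44492 - 273) = 1/44219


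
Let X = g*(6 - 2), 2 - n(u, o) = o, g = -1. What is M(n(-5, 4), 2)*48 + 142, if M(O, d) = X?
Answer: -50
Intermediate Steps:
n(u, o) = 2 - o
X = -4 (X = -(6 - 2) = -1*4 = -4)
M(O, d) = -4
M(n(-5, 4), 2)*48 + 142 = -4*48 + 142 = -192 + 142 = -50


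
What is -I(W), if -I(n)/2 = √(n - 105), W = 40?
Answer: 2*I*√65 ≈ 16.125*I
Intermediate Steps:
I(n) = -2*√(-105 + n) (I(n) = -2*√(n - 105) = -2*√(-105 + n))
-I(W) = -(-2)*√(-105 + 40) = -(-2)*√(-65) = -(-2)*I*√65 = 2*I*√65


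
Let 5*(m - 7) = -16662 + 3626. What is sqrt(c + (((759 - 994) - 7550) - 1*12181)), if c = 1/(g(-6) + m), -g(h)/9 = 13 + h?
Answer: I*sqrt(885072111869)/6658 ≈ 141.3*I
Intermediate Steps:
g(h) = -117 - 9*h (g(h) = -9*(13 + h) = -117 - 9*h)
m = -13001/5 (m = 7 + (-16662 + 3626)/5 = 7 + (1/5)*(-13036) = 7 - 13036/5 = -13001/5 ≈ -2600.2)
c = -5/13316 (c = 1/((-117 - 9*(-6)) - 13001/5) = 1/((-117 + 54) - 13001/5) = 1/(-63 - 13001/5) = 1/(-13316/5) = -5/13316 ≈ -0.00037549)
sqrt(c + (((759 - 994) - 7550) - 1*12181)) = sqrt(-5/13316 + (((759 - 994) - 7550) - 1*12181)) = sqrt(-5/13316 + ((-235 - 7550) - 12181)) = sqrt(-5/13316 + (-7785 - 12181)) = sqrt(-5/13316 - 19966) = sqrt(-265867261/13316) = I*sqrt(885072111869)/6658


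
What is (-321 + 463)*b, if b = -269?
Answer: -38198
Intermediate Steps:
(-321 + 463)*b = (-321 + 463)*(-269) = 142*(-269) = -38198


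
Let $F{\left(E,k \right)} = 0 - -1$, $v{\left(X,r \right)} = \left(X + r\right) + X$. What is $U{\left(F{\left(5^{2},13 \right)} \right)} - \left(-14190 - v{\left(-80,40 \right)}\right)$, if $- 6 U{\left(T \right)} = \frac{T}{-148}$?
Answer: $\frac{12494161}{888} \approx 14070.0$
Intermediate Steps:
$v{\left(X,r \right)} = r + 2 X$
$F{\left(E,k \right)} = 1$ ($F{\left(E,k \right)} = 0 + 1 = 1$)
$U{\left(T \right)} = \frac{T}{888}$ ($U{\left(T \right)} = - \frac{T \frac{1}{-148}}{6} = - \frac{T \left(- \frac{1}{148}\right)}{6} = - \frac{\left(- \frac{1}{148}\right) T}{6} = \frac{T}{888}$)
$U{\left(F{\left(5^{2},13 \right)} \right)} - \left(-14190 - v{\left(-80,40 \right)}\right) = \frac{1}{888} \cdot 1 - \left(-14190 - \left(40 + 2 \left(-80\right)\right)\right) = \frac{1}{888} - \left(-14190 - \left(40 - 160\right)\right) = \frac{1}{888} - \left(-14190 - -120\right) = \frac{1}{888} - \left(-14190 + 120\right) = \frac{1}{888} - -14070 = \frac{1}{888} + 14070 = \frac{12494161}{888}$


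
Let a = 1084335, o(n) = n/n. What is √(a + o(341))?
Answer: 4*√67771 ≈ 1041.3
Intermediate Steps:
o(n) = 1
√(a + o(341)) = √(1084335 + 1) = √1084336 = 4*√67771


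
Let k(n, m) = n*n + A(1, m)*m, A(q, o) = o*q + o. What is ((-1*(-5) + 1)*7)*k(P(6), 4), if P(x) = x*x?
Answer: 55776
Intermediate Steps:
P(x) = x²
A(q, o) = o + o*q
k(n, m) = n² + 2*m² (k(n, m) = n*n + (m*(1 + 1))*m = n² + (m*2)*m = n² + (2*m)*m = n² + 2*m²)
((-1*(-5) + 1)*7)*k(P(6), 4) = ((-1*(-5) + 1)*7)*((6²)² + 2*4²) = ((5 + 1)*7)*(36² + 2*16) = (6*7)*(1296 + 32) = 42*1328 = 55776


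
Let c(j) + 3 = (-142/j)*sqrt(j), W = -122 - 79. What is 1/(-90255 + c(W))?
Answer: -9070929/818723919764 - 71*I*sqrt(201)/818723919764 ≈ -1.1079e-5 - 1.2295e-9*I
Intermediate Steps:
W = -201
c(j) = -3 - 142/sqrt(j) (c(j) = -3 + (-142/j)*sqrt(j) = -3 - 142/sqrt(j))
1/(-90255 + c(W)) = 1/(-90255 + (-3 - (-142)*I*sqrt(201)/201)) = 1/(-90255 + (-3 + 142*I*sqrt(201)/201)) = 1/(-90258 + 142*I*sqrt(201)/201)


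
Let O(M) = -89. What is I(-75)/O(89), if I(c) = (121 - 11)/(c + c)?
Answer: 11/1335 ≈ 0.0082397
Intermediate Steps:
I(c) = 55/c (I(c) = 110/((2*c)) = 110*(1/(2*c)) = 55/c)
I(-75)/O(89) = (55/(-75))/(-89) = (55*(-1/75))*(-1/89) = -11/15*(-1/89) = 11/1335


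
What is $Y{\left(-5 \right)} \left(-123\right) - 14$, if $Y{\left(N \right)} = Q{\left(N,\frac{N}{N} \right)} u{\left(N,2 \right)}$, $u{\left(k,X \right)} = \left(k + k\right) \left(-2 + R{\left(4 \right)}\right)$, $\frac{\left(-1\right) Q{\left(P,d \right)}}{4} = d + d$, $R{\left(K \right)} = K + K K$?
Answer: $-177134$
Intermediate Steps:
$R{\left(K \right)} = K + K^{2}$
$Q{\left(P,d \right)} = - 8 d$ ($Q{\left(P,d \right)} = - 4 \left(d + d\right) = - 4 \cdot 2 d = - 8 d$)
$u{\left(k,X \right)} = 36 k$ ($u{\left(k,X \right)} = \left(k + k\right) \left(-2 + 4 \left(1 + 4\right)\right) = 2 k \left(-2 + 4 \cdot 5\right) = 2 k \left(-2 + 20\right) = 2 k 18 = 36 k$)
$Y{\left(N \right)} = - 288 N$ ($Y{\left(N \right)} = - 8 \frac{N}{N} 36 N = \left(-8\right) 1 \cdot 36 N = - 8 \cdot 36 N = - 288 N$)
$Y{\left(-5 \right)} \left(-123\right) - 14 = \left(-288\right) \left(-5\right) \left(-123\right) - 14 = 1440 \left(-123\right) - 14 = -177120 - 14 = -177134$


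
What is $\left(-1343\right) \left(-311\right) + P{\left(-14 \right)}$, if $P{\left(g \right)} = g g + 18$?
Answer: $417887$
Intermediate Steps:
$P{\left(g \right)} = 18 + g^{2}$ ($P{\left(g \right)} = g^{2} + 18 = 18 + g^{2}$)
$\left(-1343\right) \left(-311\right) + P{\left(-14 \right)} = \left(-1343\right) \left(-311\right) + \left(18 + \left(-14\right)^{2}\right) = 417673 + \left(18 + 196\right) = 417673 + 214 = 417887$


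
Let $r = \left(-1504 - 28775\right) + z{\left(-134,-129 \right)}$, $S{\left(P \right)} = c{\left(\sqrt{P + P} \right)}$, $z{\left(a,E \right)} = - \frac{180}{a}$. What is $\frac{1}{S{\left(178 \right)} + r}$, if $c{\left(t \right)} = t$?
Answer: $- \frac{135916401}{4115228533525} - \frac{8978 \sqrt{89}}{4115228533525} \approx -3.3048 \cdot 10^{-5}$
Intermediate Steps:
$S{\left(P \right)} = \sqrt{2} \sqrt{P}$ ($S{\left(P \right)} = \sqrt{P + P} = \sqrt{2 P} = \sqrt{2} \sqrt{P}$)
$r = - \frac{2028603}{67}$ ($r = \left(-1504 - 28775\right) - \frac{180}{-134} = -30279 - - \frac{90}{67} = -30279 + \frac{90}{67} = - \frac{2028603}{67} \approx -30278.0$)
$\frac{1}{S{\left(178 \right)} + r} = \frac{1}{\sqrt{2} \sqrt{178} - \frac{2028603}{67}} = \frac{1}{2 \sqrt{89} - \frac{2028603}{67}} = \frac{1}{- \frac{2028603}{67} + 2 \sqrt{89}}$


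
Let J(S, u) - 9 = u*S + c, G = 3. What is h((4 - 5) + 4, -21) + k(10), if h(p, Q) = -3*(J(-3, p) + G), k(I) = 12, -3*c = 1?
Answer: 4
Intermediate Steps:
c = -⅓ (c = -⅓*1 = -⅓ ≈ -0.33333)
J(S, u) = 26/3 + S*u (J(S, u) = 9 + (u*S - ⅓) = 9 + (S*u - ⅓) = 9 + (-⅓ + S*u) = 26/3 + S*u)
h(p, Q) = -35 + 9*p (h(p, Q) = -3*((26/3 - 3*p) + 3) = -3*(35/3 - 3*p) = -35 + 9*p)
h((4 - 5) + 4, -21) + k(10) = (-35 + 9*((4 - 5) + 4)) + 12 = (-35 + 9*(-1 + 4)) + 12 = (-35 + 9*3) + 12 = (-35 + 27) + 12 = -8 + 12 = 4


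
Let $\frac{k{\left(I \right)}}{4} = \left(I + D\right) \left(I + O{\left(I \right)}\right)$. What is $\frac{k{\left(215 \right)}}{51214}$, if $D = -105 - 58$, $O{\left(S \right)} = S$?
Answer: $\frac{44720}{25607} \approx 1.7464$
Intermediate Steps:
$D = -163$
$k{\left(I \right)} = 8 I \left(-163 + I\right)$ ($k{\left(I \right)} = 4 \left(I - 163\right) \left(I + I\right) = 4 \left(-163 + I\right) 2 I = 4 \cdot 2 I \left(-163 + I\right) = 8 I \left(-163 + I\right)$)
$\frac{k{\left(215 \right)}}{51214} = \frac{8 \cdot 215 \left(-163 + 215\right)}{51214} = 8 \cdot 215 \cdot 52 \cdot \frac{1}{51214} = 89440 \cdot \frac{1}{51214} = \frac{44720}{25607}$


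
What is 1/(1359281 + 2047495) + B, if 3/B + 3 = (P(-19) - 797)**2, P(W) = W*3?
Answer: 10949641/2484606024888 ≈ 4.4070e-6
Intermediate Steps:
P(W) = 3*W
B = 3/729313 (B = 3/(-3 + (3*(-19) - 797)**2) = 3/(-3 + (-57 - 797)**2) = 3/(-3 + (-854)**2) = 3/(-3 + 729316) = 3/729313 ≈ 4.1135e-6)
1/(1359281 + 2047495) + B = 1/(1359281 + 2047495) + 3/729313 = 1/3406776 + 3/729313 = 10949641/2484606024888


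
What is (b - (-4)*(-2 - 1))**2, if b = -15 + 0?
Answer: 729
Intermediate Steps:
b = -15
(b - (-4)*(-2 - 1))**2 = (-15 - (-4)*(-2 - 1))**2 = (-15 - (-4)*(-3))**2 = (-15 - 1*12)**2 = (-15 - 12)**2 = (-27)**2 = 729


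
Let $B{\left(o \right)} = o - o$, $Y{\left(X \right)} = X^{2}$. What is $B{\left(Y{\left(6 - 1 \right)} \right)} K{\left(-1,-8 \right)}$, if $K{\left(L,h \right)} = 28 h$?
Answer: $0$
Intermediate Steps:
$B{\left(o \right)} = 0$
$B{\left(Y{\left(6 - 1 \right)} \right)} K{\left(-1,-8 \right)} = 0 \cdot 28 \left(-8\right) = 0 \left(-224\right) = 0$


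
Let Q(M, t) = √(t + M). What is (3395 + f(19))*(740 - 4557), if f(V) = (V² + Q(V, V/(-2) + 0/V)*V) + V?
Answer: -14409175 - 72523*√38/2 ≈ -1.4633e+7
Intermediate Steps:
Q(M, t) = √(M + t)
f(V) = V + V² + √2*V^(3/2)/2 (f(V) = (V² + √(V + (V/(-2) + 0/V))*V) + V = (V² + √(V + (V*(-½) + 0))*V) + V = (V² + √(V + (-V/2 + 0))*V) + V = (V² + √(V - V/2)*V) + V = (V² + √(V/2)*V) + V = (V² + (√2*√V/2)*V) + V = (V² + √2*V^(3/2)/2) + V = V + V² + √2*V^(3/2)/2)
(3395 + f(19))*(740 - 4557) = (3395 + (19 + 19² + √2*19^(3/2)/2))*(740 - 4557) = (3395 + (19 + 361 + √2*(19*√19)/2))*(-3817) = (3395 + (19 + 361 + 19*√38/2))*(-3817) = (3395 + (380 + 19*√38/2))*(-3817) = (3775 + 19*√38/2)*(-3817) = -14409175 - 72523*√38/2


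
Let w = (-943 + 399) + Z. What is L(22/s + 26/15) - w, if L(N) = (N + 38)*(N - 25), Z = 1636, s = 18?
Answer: -4039556/2025 ≈ -1994.8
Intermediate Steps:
L(N) = (-25 + N)*(38 + N) (L(N) = (38 + N)*(-25 + N) = (-25 + N)*(38 + N))
w = 1092 (w = (-943 + 399) + 1636 = -544 + 1636 = 1092)
L(22/s + 26/15) - w = (-950 + (22/18 + 26/15)² + 13*(22/18 + 26/15)) - 1*1092 = (-950 + (22*(1/18) + 26*(1/15))² + 13*(22*(1/18) + 26*(1/15))) - 1092 = (-950 + (11/9 + 26/15)² + 13*(11/9 + 26/15)) - 1092 = (-950 + (133/45)² + 13*(133/45)) - 1092 = (-950 + 17689/2025 + 1729/45) - 1092 = -1828256/2025 - 1092 = -4039556/2025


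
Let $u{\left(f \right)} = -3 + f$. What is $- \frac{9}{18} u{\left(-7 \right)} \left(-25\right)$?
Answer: $-125$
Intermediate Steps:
$- \frac{9}{18} u{\left(-7 \right)} \left(-25\right) = - \frac{9}{18} \left(-3 - 7\right) \left(-25\right) = \left(-9\right) \frac{1}{18} \left(-10\right) \left(-25\right) = \left(- \frac{1}{2}\right) \left(-10\right) \left(-25\right) = 5 \left(-25\right) = -125$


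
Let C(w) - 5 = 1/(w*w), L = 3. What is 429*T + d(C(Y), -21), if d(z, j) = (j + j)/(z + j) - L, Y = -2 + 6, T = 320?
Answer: 11668769/85 ≈ 1.3728e+5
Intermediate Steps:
Y = 4
C(w) = 5 + w⁻² (C(w) = 5 + 1/(w*w) = 5 + w⁻²)
d(z, j) = -3 + 2*j/(j + z) (d(z, j) = (j + j)/(z + j) - 1*3 = (2*j)/(j + z) - 3 = 2*j/(j + z) - 3 = -3 + 2*j/(j + z))
429*T + d(C(Y), -21) = 429*320 + (-1*(-21) - 3*(5 + 4⁻²))/(-21 + (5 + 4⁻²)) = 137280 + (21 - 3*(5 + 1/16))/(-21 + (5 + 1/16)) = 137280 + (21 - 3*81/16)/(-21 + 81/16) = 137280 + (21 - 243/16)/(-255/16) = 137280 - 16/255*93/16 = 137280 - 31/85 = 11668769/85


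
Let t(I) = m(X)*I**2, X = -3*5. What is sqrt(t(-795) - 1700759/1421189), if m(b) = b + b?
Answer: I*sqrt(38296511424480433201)/1421189 ≈ 4354.4*I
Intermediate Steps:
X = -15
m(b) = 2*b
t(I) = -30*I**2 (t(I) = (2*(-15))*I**2 = -30*I**2)
sqrt(t(-795) - 1700759/1421189) = sqrt(-30*(-795)**2 - 1700759/1421189) = sqrt(-30*632025 - 1700759*1/1421189) = sqrt(-18960750 - 1700759/1421189) = sqrt(-26946811032509/1421189) = I*sqrt(38296511424480433201)/1421189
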